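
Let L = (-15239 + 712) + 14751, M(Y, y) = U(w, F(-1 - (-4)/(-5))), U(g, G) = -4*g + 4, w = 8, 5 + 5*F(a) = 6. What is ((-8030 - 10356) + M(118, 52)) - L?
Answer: -18638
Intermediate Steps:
F(a) = ⅕ (F(a) = -1 + (⅕)*6 = -1 + 6/5 = ⅕)
U(g, G) = 4 - 4*g
M(Y, y) = -28 (M(Y, y) = 4 - 4*8 = 4 - 32 = -28)
L = 224 (L = -14527 + 14751 = 224)
((-8030 - 10356) + M(118, 52)) - L = ((-8030 - 10356) - 28) - 1*224 = (-18386 - 28) - 224 = -18414 - 224 = -18638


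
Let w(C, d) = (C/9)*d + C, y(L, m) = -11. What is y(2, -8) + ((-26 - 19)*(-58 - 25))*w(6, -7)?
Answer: 4969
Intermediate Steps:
w(C, d) = C + C*d/9 (w(C, d) = (C/9)*d + C = C*d/9 + C = C + C*d/9)
y(2, -8) + ((-26 - 19)*(-58 - 25))*w(6, -7) = -11 + ((-26 - 19)*(-58 - 25))*((⅑)*6*(9 - 7)) = -11 + (-45*(-83))*((⅑)*6*2) = -11 + 3735*(4/3) = -11 + 4980 = 4969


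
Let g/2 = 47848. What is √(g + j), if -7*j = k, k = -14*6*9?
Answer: 2*√23951 ≈ 309.52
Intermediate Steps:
k = -756 (k = -84*9 = -756)
j = 108 (j = -⅐*(-756) = 108)
g = 95696 (g = 2*47848 = 95696)
√(g + j) = √(95696 + 108) = √95804 = 2*√23951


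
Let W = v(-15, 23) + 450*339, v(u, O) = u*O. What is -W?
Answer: -152205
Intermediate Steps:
v(u, O) = O*u
W = 152205 (W = 23*(-15) + 450*339 = -345 + 152550 = 152205)
-W = -1*152205 = -152205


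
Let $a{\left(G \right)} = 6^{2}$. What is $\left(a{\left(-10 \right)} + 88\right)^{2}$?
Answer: $15376$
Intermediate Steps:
$a{\left(G \right)} = 36$
$\left(a{\left(-10 \right)} + 88\right)^{2} = \left(36 + 88\right)^{2} = 124^{2} = 15376$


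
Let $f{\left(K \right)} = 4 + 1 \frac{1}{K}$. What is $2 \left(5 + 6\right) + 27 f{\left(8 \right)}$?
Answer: $\frac{1067}{8} \approx 133.38$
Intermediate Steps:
$f{\left(K \right)} = 4 + \frac{1}{K}$
$2 \left(5 + 6\right) + 27 f{\left(8 \right)} = 2 \left(5 + 6\right) + 27 \left(4 + \frac{1}{8}\right) = 2 \cdot 11 + 27 \left(4 + \frac{1}{8}\right) = 22 + 27 \cdot \frac{33}{8} = 22 + \frac{891}{8} = \frac{1067}{8}$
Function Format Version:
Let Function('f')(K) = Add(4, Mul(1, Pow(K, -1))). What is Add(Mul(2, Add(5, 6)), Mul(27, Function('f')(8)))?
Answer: Rational(1067, 8) ≈ 133.38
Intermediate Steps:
Function('f')(K) = Add(4, Pow(K, -1))
Add(Mul(2, Add(5, 6)), Mul(27, Function('f')(8))) = Add(Mul(2, Add(5, 6)), Mul(27, Add(4, Pow(8, -1)))) = Add(Mul(2, 11), Mul(27, Add(4, Rational(1, 8)))) = Add(22, Mul(27, Rational(33, 8))) = Add(22, Rational(891, 8)) = Rational(1067, 8)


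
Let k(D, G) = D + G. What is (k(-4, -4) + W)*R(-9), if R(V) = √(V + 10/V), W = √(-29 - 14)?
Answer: I*√91*(-8 + I*√43)/3 ≈ -20.851 - 25.438*I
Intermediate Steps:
W = I*√43 (W = √(-43) = I*√43 ≈ 6.5574*I)
(k(-4, -4) + W)*R(-9) = ((-4 - 4) + I*√43)*√(-9 + 10/(-9)) = (-8 + I*√43)*√(-9 + 10*(-⅑)) = (-8 + I*√43)*√(-9 - 10/9) = (-8 + I*√43)*√(-91/9) = (-8 + I*√43)*(I*√91/3) = I*√91*(-8 + I*√43)/3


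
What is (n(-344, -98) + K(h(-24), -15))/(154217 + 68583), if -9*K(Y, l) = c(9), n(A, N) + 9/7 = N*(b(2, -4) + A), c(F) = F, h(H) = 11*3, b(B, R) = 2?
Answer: 58649/389900 ≈ 0.15042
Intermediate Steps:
h(H) = 33
n(A, N) = -9/7 + N*(2 + A)
K(Y, l) = -1 (K(Y, l) = -1/9*9 = -1)
(n(-344, -98) + K(h(-24), -15))/(154217 + 68583) = ((-9/7 + 2*(-98) - 344*(-98)) - 1)/(154217 + 68583) = ((-9/7 - 196 + 33712) - 1)/222800 = (234603/7 - 1)*(1/222800) = (234596/7)*(1/222800) = 58649/389900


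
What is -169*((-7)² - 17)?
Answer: -5408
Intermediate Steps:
-169*((-7)² - 17) = -169*(49 - 17) = -169*32 = -5408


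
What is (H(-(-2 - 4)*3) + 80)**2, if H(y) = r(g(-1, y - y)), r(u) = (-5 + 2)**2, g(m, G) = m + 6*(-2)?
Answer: 7921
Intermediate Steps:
g(m, G) = -12 + m (g(m, G) = m - 12 = -12 + m)
r(u) = 9 (r(u) = (-3)**2 = 9)
H(y) = 9
(H(-(-2 - 4)*3) + 80)**2 = (9 + 80)**2 = 89**2 = 7921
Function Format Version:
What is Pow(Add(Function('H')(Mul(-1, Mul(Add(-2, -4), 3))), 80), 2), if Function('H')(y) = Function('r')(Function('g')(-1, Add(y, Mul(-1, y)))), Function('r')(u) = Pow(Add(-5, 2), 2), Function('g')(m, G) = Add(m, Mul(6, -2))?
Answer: 7921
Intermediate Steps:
Function('g')(m, G) = Add(-12, m) (Function('g')(m, G) = Add(m, -12) = Add(-12, m))
Function('r')(u) = 9 (Function('r')(u) = Pow(-3, 2) = 9)
Function('H')(y) = 9
Pow(Add(Function('H')(Mul(-1, Mul(Add(-2, -4), 3))), 80), 2) = Pow(Add(9, 80), 2) = Pow(89, 2) = 7921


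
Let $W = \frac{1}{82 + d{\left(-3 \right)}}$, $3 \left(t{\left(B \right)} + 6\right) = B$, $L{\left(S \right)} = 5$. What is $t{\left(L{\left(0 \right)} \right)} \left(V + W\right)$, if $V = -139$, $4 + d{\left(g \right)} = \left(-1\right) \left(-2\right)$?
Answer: $\frac{144547}{240} \approx 602.28$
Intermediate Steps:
$d{\left(g \right)} = -2$ ($d{\left(g \right)} = -4 - -2 = -4 + 2 = -2$)
$t{\left(B \right)} = -6 + \frac{B}{3}$
$W = \frac{1}{80}$ ($W = \frac{1}{82 - 2} = \frac{1}{80} \approx 0.0125$)
$t{\left(L{\left(0 \right)} \right)} \left(V + W\right) = \left(-6 + \frac{1}{3} \cdot 5\right) \left(-139 + \frac{1}{80}\right) = \left(-6 + \frac{5}{3}\right) \left(- \frac{11119}{80}\right) = \left(- \frac{13}{3}\right) \left(- \frac{11119}{80}\right) = \frac{144547}{240}$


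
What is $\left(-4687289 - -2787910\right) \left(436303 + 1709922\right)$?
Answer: $-4076494694275$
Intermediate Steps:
$\left(-4687289 - -2787910\right) \left(436303 + 1709922\right) = \left(-4687289 + 2787910\right) 2146225 = \left(-1899379\right) 2146225 = -4076494694275$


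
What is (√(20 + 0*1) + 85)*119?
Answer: 10115 + 238*√5 ≈ 10647.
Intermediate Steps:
(√(20 + 0*1) + 85)*119 = (√(20 + 0) + 85)*119 = (√20 + 85)*119 = (2*√5 + 85)*119 = (85 + 2*√5)*119 = 10115 + 238*√5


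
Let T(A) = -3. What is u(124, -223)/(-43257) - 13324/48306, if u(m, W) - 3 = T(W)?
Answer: -6662/24153 ≈ -0.27583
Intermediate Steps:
u(m, W) = 0 (u(m, W) = 3 - 3 = 0)
u(124, -223)/(-43257) - 13324/48306 = 0/(-43257) - 13324/48306 = 0*(-1/43257) - 13324*1/48306 = 0 - 6662/24153 = -6662/24153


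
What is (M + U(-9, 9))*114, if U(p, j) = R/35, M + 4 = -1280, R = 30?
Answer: -1023948/7 ≈ -1.4628e+5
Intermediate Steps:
M = -1284 (M = -4 - 1280 = -1284)
U(p, j) = 6/7 (U(p, j) = 30/35 = 30*(1/35) = 6/7)
(M + U(-9, 9))*114 = (-1284 + 6/7)*114 = -8982/7*114 = -1023948/7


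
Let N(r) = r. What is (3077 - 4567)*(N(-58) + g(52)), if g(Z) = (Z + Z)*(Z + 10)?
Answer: -9521100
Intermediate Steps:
g(Z) = 2*Z*(10 + Z) (g(Z) = (2*Z)*(10 + Z) = 2*Z*(10 + Z))
(3077 - 4567)*(N(-58) + g(52)) = (3077 - 4567)*(-58 + 2*52*(10 + 52)) = -1490*(-58 + 2*52*62) = -1490*(-58 + 6448) = -1490*6390 = -9521100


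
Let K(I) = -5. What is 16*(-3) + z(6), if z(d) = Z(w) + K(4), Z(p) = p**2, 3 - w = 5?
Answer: -49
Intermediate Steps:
w = -2 (w = 3 - 1*5 = 3 - 5 = -2)
z(d) = -1 (z(d) = (-2)**2 - 5 = 4 - 5 = -1)
16*(-3) + z(6) = 16*(-3) - 1 = -48 - 1 = -49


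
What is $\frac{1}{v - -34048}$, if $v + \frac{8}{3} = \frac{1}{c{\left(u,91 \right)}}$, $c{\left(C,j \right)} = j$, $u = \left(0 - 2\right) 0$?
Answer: $\frac{273}{9294379} \approx 2.9373 \cdot 10^{-5}$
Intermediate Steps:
$u = 0$ ($u = \left(-2\right) 0 = 0$)
$v = - \frac{725}{273}$ ($v = - \frac{8}{3} + \frac{1}{91} = - \frac{725}{273} \approx -2.6557$)
$\frac{1}{v - -34048} = \frac{1}{- \frac{725}{273} - -34048} = \frac{1}{- \frac{725}{273} + 34048} = \frac{1}{\frac{9294379}{273}} = \frac{273}{9294379}$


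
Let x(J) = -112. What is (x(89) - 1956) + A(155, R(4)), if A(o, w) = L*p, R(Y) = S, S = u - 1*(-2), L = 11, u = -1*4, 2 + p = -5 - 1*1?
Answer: -2156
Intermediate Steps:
p = -8 (p = -2 + (-5 - 1*1) = -2 + (-5 - 1) = -2 - 6 = -8)
u = -4
S = -2 (S = -4 - 1*(-2) = -4 + 2 = -2)
R(Y) = -2
A(o, w) = -88 (A(o, w) = 11*(-8) = -88)
(x(89) - 1956) + A(155, R(4)) = (-112 - 1956) - 88 = -2068 - 88 = -2156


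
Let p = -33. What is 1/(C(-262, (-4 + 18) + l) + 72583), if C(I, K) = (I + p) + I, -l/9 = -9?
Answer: 1/72026 ≈ 1.3884e-5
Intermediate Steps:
l = 81 (l = -9*(-9) = 81)
C(I, K) = -33 + 2*I (C(I, K) = (I - 33) + I = (-33 + I) + I = -33 + 2*I)
1/(C(-262, (-4 + 18) + l) + 72583) = 1/((-33 + 2*(-262)) + 72583) = 1/((-33 - 524) + 72583) = 1/(-557 + 72583) = 1/72026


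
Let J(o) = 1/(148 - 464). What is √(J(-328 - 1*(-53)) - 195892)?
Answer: I*√4890247967/158 ≈ 442.6*I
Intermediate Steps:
J(o) = -1/316 (J(o) = 1/(-316) = -1/316)
√(J(-328 - 1*(-53)) - 195892) = √(-1/316 - 195892) = √(-61901873/316) = I*√4890247967/158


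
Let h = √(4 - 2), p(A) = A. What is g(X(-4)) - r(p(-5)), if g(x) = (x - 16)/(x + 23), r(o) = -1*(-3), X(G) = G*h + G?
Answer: -1399/329 - 156*√2/329 ≈ -4.9229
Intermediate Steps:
h = √2 ≈ 1.4142
X(G) = G + G*√2 (X(G) = G*√2 + G = G + G*√2)
r(o) = 3
g(x) = (-16 + x)/(23 + x)
g(X(-4)) - r(p(-5)) = (-16 - 4*(1 + √2))/(23 - 4*(1 + √2)) - 1*3 = (-16 + (-4 - 4*√2))/(23 + (-4 - 4*√2)) - 3 = (-20 - 4*√2)/(19 - 4*√2) - 3 = -3 + (-20 - 4*√2)/(19 - 4*√2)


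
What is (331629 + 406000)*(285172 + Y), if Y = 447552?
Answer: 540478471396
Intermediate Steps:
(331629 + 406000)*(285172 + Y) = (331629 + 406000)*(285172 + 447552) = 737629*732724 = 540478471396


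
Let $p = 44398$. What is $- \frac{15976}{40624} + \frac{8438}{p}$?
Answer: $- \frac{22907321}{112726522} \approx -0.20321$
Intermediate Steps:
$- \frac{15976}{40624} + \frac{8438}{p} = - \frac{15976}{40624} + \frac{8438}{44398} = \left(-15976\right) \frac{1}{40624} + 8438 \cdot \frac{1}{44398} = - \frac{1997}{5078} + \frac{4219}{22199} = - \frac{22907321}{112726522}$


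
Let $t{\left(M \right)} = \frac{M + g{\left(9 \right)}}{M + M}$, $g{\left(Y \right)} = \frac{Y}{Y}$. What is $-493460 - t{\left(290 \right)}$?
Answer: $- \frac{286207091}{580} \approx -4.9346 \cdot 10^{5}$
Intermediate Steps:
$g{\left(Y \right)} = 1$
$t{\left(M \right)} = \frac{1 + M}{2 M}$ ($t{\left(M \right)} = \frac{M + 1}{M + M} = \frac{1 + M}{2 M}$)
$-493460 - t{\left(290 \right)} = -493460 - \frac{1 + 290}{2 \cdot 290} = -493460 - \frac{1}{2} \cdot \frac{1}{290} \cdot 291 = -493460 - \frac{291}{580} = - \frac{286207091}{580}$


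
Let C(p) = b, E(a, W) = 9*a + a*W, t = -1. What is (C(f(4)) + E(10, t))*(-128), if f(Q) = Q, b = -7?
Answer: -9344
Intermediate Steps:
E(a, W) = 9*a + W*a
C(p) = -7
(C(f(4)) + E(10, t))*(-128) = (-7 + 10*(9 - 1))*(-128) = (-7 + 10*8)*(-128) = (-7 + 80)*(-128) = 73*(-128) = -9344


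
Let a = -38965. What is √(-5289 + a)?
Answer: I*√44254 ≈ 210.37*I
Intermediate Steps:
√(-5289 + a) = √(-5289 - 38965) = √(-44254) = I*√44254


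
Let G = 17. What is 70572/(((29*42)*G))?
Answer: 11762/3451 ≈ 3.4083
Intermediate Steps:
70572/(((29*42)*G)) = 70572/(((29*42)*17)) = 70572/((1218*17)) = 70572/20706 = 70572*(1/20706) = 11762/3451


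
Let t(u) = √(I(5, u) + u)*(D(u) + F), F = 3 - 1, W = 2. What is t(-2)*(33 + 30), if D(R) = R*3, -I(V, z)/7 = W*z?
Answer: -252*√26 ≈ -1285.0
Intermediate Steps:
I(V, z) = -14*z
F = 2
D(R) = 3*R
t(u) = √13*√(-u)*(2 + 3*u) (t(u) = √(-14*u + u)*(3*u + 2) = √(-13*u)*(2 + 3*u) = (√13*√(-u))*(2 + 3*u) = √13*√(-u)*(2 + 3*u))
t(-2)*(33 + 30) = (√13*√(-1*(-2))*(2 + 3*(-2)))*(33 + 30) = (√13*√2*(2 - 6))*63 = (√13*√2*(-4))*63 = -4*√26*63 = -252*√26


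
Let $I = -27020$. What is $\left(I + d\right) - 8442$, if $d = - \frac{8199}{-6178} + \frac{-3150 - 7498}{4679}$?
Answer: $- \frac{1025122560467}{28906862} \approx -35463.0$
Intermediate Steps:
$d = - \frac{27420223}{28906862}$ ($d = \left(-8199\right) \left(- \frac{1}{6178}\right) + \left(-3150 - 7498\right) \frac{1}{4679} = \frac{8199}{6178} - \frac{10648}{4679} = - \frac{27420223}{28906862} \approx -0.94857$)
$\left(I + d\right) - 8442 = \left(-27020 - \frac{27420223}{28906862}\right) - 8442 = - \frac{781090831463}{28906862} - 8442 = - \frac{1025122560467}{28906862}$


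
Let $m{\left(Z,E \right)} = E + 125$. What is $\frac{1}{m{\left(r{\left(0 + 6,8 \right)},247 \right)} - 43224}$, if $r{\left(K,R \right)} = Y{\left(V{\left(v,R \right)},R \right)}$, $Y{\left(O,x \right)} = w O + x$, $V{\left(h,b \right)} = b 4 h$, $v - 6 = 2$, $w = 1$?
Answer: $- \frac{1}{42852} \approx -2.3336 \cdot 10^{-5}$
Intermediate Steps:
$v = 8$ ($v = 6 + 2 = 8$)
$V{\left(h,b \right)} = 4 b h$
$Y{\left(O,x \right)} = O + x$ ($Y{\left(O,x \right)} = 1 O + x = O + x$)
$r{\left(K,R \right)} = 33 R$ ($r{\left(K,R \right)} = 4 R 8 + R = 32 R + R = 33 R$)
$m{\left(Z,E \right)} = 125 + E$
$\frac{1}{m{\left(r{\left(0 + 6,8 \right)},247 \right)} - 43224} = \frac{1}{\left(125 + 247\right) - 43224} = \frac{1}{372 - 43224} = \frac{1}{-42852} = - \frac{1}{42852}$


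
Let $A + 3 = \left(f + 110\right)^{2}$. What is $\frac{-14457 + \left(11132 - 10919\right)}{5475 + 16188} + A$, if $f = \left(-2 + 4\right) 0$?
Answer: $\frac{87347689}{7221} \approx 12096.0$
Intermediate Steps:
$f = 0$ ($f = 2 \cdot 0 = 0$)
$A = 12097$ ($A = -3 + \left(0 + 110\right)^{2} = -3 + 110^{2} = -3 + 12100 = 12097$)
$\frac{-14457 + \left(11132 - 10919\right)}{5475 + 16188} + A = \frac{-14457 + \left(11132 - 10919\right)}{5475 + 16188} + 12097 = \frac{-14457 + 213}{21663} + 12097 = \left(-14244\right) \frac{1}{21663} + 12097 = - \frac{4748}{7221} + 12097 = \frac{87347689}{7221}$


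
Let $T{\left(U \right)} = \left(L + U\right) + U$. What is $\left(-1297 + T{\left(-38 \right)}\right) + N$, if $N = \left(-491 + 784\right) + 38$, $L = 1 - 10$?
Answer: $-1051$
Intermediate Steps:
$L = -9$ ($L = 1 - 10 = -9$)
$T{\left(U \right)} = -9 + 2 U$ ($T{\left(U \right)} = \left(-9 + U\right) + U = -9 + 2 U$)
$N = 331$ ($N = 293 + 38 = 331$)
$\left(-1297 + T{\left(-38 \right)}\right) + N = \left(-1297 + \left(-9 + 2 \left(-38\right)\right)\right) + 331 = \left(-1297 - 85\right) + 331 = -1382 + 331 = -1051$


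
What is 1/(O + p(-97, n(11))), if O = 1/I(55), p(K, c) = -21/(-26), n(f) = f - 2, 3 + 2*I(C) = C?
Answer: 13/11 ≈ 1.1818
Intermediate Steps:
I(C) = -3/2 + C/2
n(f) = -2 + f
p(K, c) = 21/26 (p(K, c) = -21*(-1/26) = 21/26)
O = 1/26 (O = 1/(-3/2 + (1/2)*55) = 1/(-3/2 + 55/2) = 1/26 ≈ 0.038462)
1/(O + p(-97, n(11))) = 1/(1/26 + 21/26) = 1/(11/13) = 13/11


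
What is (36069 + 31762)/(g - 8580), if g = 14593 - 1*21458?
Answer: -67831/15445 ≈ -4.3918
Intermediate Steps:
g = -6865 (g = 14593 - 21458 = -6865)
(36069 + 31762)/(g - 8580) = (36069 + 31762)/(-6865 - 8580) = 67831/(-15445) = 67831*(-1/15445) = -67831/15445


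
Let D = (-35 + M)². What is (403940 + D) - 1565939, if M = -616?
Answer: -738198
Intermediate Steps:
D = 423801 (D = (-35 - 616)² = (-651)² = 423801)
(403940 + D) - 1565939 = (403940 + 423801) - 1565939 = 827741 - 1565939 = -738198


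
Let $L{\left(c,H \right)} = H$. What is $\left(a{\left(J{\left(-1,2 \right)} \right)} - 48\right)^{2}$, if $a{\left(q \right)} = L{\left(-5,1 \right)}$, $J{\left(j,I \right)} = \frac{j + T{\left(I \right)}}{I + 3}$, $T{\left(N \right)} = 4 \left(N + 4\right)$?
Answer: $2209$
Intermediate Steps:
$T{\left(N \right)} = 16 + 4 N$ ($T{\left(N \right)} = 4 \left(4 + N\right) = 16 + 4 N$)
$J{\left(j,I \right)} = \frac{16 + j + 4 I}{3 + I}$ ($J{\left(j,I \right)} = \frac{j + \left(16 + 4 I\right)}{I + 3} = \frac{16 + j + 4 I}{3 + I}$)
$a{\left(q \right)} = 1$
$\left(a{\left(J{\left(-1,2 \right)} \right)} - 48\right)^{2} = \left(1 - 48\right)^{2} = \left(-47\right)^{2} = 2209$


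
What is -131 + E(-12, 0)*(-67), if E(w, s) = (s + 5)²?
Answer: -1806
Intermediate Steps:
E(w, s) = (5 + s)²
-131 + E(-12, 0)*(-67) = -131 + (5 + 0)²*(-67) = -131 + 5²*(-67) = -131 + 25*(-67) = -131 - 1675 = -1806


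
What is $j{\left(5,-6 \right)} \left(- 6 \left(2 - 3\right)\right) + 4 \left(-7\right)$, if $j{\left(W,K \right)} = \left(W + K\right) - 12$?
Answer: $-106$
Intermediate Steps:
$j{\left(W,K \right)} = -12 + K + W$ ($j{\left(W,K \right)} = \left(K + W\right) - 12 = -12 + K + W$)
$j{\left(5,-6 \right)} \left(- 6 \left(2 - 3\right)\right) + 4 \left(-7\right) = \left(-12 - 6 + 5\right) \left(- 6 \left(2 - 3\right)\right) + 4 \left(-7\right) = - 13 \left(\left(-6\right) \left(-1\right)\right) - 28 = \left(-13\right) 6 - 28 = -78 - 28 = -106$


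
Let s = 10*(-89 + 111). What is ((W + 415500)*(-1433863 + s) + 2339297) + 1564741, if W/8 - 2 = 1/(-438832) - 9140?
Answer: -26926167871226217/54854 ≈ -4.9087e+11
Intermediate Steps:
s = 220 (s = 10*22 = 220)
W = -4010046817/54854 (W = 16 + 8*(1/(-438832) - 9140) = 16 + 8*(-1/438832 - 9140) = 16 + 8*(-4010924481/438832) = 16 - 4010924481/54854 = -4010046817/54854 ≈ -73104.)
((W + 415500)*(-1433863 + s) + 2339297) + 1564741 = ((-4010046817/54854 + 415500)*(-1433863 + 220) + 2339297) + 1564741 = ((18781790183/54854)*(-1433643) + 2339297) + 1564741 = (-26926382023326669/54854 + 2339297) + 1564741 = -26926253703529031/54854 + 1564741 = -26926167871226217/54854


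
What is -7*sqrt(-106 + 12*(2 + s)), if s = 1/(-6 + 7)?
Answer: -7*I*sqrt(70) ≈ -58.566*I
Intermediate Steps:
s = 1 (s = 1/1 = 1)
-7*sqrt(-106 + 12*(2 + s)) = -7*sqrt(-106 + 12*(2 + 1)) = -7*sqrt(-106 + 12*3) = -7*sqrt(-106 + 36) = -7*I*sqrt(70)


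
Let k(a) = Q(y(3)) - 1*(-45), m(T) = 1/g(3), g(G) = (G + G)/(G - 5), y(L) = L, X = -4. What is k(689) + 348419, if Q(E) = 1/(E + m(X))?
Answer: 2787715/8 ≈ 3.4846e+5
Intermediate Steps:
g(G) = 2*G/(-5 + G) (g(G) = (2*G)/(-5 + G) = 2*G/(-5 + G))
m(T) = -1/3 (m(T) = 1/(2*3/(-5 + 3)) = 1/(2*3/(-2)) = 1/(2*3*(-1/2)) = 1/(-3) = -1/3)
Q(E) = 1/(-1/3 + E) (Q(E) = 1/(E - 1/3) = 1/(-1/3 + E))
k(a) = 363/8 (k(a) = 3/(-1 + 3*3) - 1*(-45) = 3/(-1 + 9) + 45 = 3/8 + 45 = 363/8)
k(689) + 348419 = 363/8 + 348419 = 2787715/8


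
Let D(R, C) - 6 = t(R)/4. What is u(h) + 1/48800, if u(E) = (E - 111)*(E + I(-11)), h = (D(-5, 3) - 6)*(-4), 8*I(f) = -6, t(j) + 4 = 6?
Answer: 15164601/48800 ≈ 310.75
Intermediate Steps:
t(j) = 2 (t(j) = -4 + 6 = 2)
D(R, C) = 13/2 (D(R, C) = 6 + 2/4 = 6 + 2*(¼) = 6 + ½ = 13/2)
I(f) = -¾ (I(f) = (⅛)*(-6) = -¾)
h = -2 (h = (13/2 - 6)*(-4) = (½)*(-4) = -2)
u(E) = (-111 + E)*(-¾ + E) (u(E) = (E - 111)*(E - ¾) = (-111 + E)*(-¾ + E))
u(h) + 1/48800 = (333/4 + (-2)² - 447/4*(-2)) + 1/48800 = (333/4 + 4 + 447/2) + 1/48800 = 1243/4 + 1/48800 = 15164601/48800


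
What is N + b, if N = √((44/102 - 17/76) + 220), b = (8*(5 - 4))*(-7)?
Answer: -56 + 5*√33082629/1938 ≈ -41.161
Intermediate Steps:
b = -56 (b = (8*1)*(-7) = 8*(-7) = -56)
N = 5*√33082629/1938 (N = √((44*(1/102) - 17*1/76) + 220) = √((22/51 - 17/76) + 220) = √(805/3876 + 220) = √(853525/3876) = 5*√33082629/1938 ≈ 14.839)
N + b = 5*√33082629/1938 - 56 = -56 + 5*√33082629/1938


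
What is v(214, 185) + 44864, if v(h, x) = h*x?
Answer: 84454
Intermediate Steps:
v(214, 185) + 44864 = 214*185 + 44864 = 39590 + 44864 = 84454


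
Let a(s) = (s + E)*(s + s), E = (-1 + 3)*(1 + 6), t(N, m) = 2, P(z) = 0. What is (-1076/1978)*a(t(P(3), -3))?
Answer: -34432/989 ≈ -34.815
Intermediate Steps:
E = 14 (E = 2*7 = 14)
a(s) = 2*s*(14 + s) (a(s) = (s + 14)*(s + s) = (14 + s)*(2*s) = 2*s*(14 + s))
(-1076/1978)*a(t(P(3), -3)) = (-1076/1978)*(2*2*(14 + 2)) = (-1076*1/1978)*(2*2*16) = -538/989*64 = -34432/989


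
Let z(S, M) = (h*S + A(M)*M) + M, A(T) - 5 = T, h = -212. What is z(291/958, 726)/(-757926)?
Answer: -42420847/60507759 ≈ -0.70108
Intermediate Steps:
A(T) = 5 + T
z(S, M) = M - 212*S + M*(5 + M) (z(S, M) = (-212*S + (5 + M)*M) + M = (-212*S + M*(5 + M)) + M = M - 212*S + M*(5 + M))
z(291/958, 726)/(-757926) = (726 - 61692/958 + 726*(5 + 726))/(-757926) = (726 - 61692/958 + 726*731)*(-1/757926) = (726 - 212*291/958 + 530706)*(-1/757926) = (726 - 30846/479 + 530706)*(-1/757926) = (254525082/479)*(-1/757926) = -42420847/60507759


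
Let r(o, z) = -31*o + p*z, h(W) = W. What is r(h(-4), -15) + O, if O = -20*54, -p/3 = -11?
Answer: -1451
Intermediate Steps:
p = 33 (p = -3*(-11) = 33)
r(o, z) = -31*o + 33*z
O = -1080
r(h(-4), -15) + O = (-31*(-4) + 33*(-15)) - 1080 = (124 - 495) - 1080 = -371 - 1080 = -1451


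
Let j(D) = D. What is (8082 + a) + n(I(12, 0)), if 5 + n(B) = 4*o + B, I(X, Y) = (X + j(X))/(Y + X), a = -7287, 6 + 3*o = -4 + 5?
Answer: 2356/3 ≈ 785.33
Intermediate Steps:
o = -5/3 (o = -2 + (-4 + 5)/3 = -2 + (⅓)*1 = -2 + ⅓ = -5/3 ≈ -1.6667)
I(X, Y) = 2*X/(X + Y) (I(X, Y) = (X + X)/(Y + X) = (2*X)/(X + Y) = 2*X/(X + Y))
n(B) = -35/3 + B (n(B) = -5 + (4*(-5/3) + B) = -5 + (-20/3 + B) = -35/3 + B)
(8082 + a) + n(I(12, 0)) = (8082 - 7287) + (-35/3 + 2*12/(12 + 0)) = 795 + (-35/3 + 2*12/12) = 795 + (-35/3 + 2*12*(1/12)) = 795 + (-35/3 + 2) = 795 - 29/3 = 2356/3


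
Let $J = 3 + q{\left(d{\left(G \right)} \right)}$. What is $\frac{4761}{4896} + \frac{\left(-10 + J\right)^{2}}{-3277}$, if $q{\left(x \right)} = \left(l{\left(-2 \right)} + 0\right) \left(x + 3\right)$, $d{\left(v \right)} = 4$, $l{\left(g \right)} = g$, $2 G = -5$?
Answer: $\frac{1493629}{1782688} \approx 0.83785$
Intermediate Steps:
$G = - \frac{5}{2}$ ($G = \frac{1}{2} \left(-5\right) = - \frac{5}{2} \approx -2.5$)
$q{\left(x \right)} = -6 - 2 x$ ($q{\left(x \right)} = \left(-2 + 0\right) \left(x + 3\right) = - 2 \left(3 + x\right) = -6 - 2 x$)
$J = -11$ ($J = 3 - 14 = -11$)
$\frac{4761}{4896} + \frac{\left(-10 + J\right)^{2}}{-3277} = \frac{4761}{4896} + \frac{\left(-10 - 11\right)^{2}}{-3277} = 4761 \cdot \frac{1}{4896} + \left(-21\right)^{2} \left(- \frac{1}{3277}\right) = \frac{529}{544} + 441 \left(- \frac{1}{3277}\right) = \frac{529}{544} - \frac{441}{3277} = \frac{1493629}{1782688}$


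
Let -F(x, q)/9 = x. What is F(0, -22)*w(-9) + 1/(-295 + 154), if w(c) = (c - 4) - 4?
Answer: -1/141 ≈ -0.0070922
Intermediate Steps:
F(x, q) = -9*x
w(c) = -8 + c (w(c) = (-4 + c) - 4 = -8 + c)
F(0, -22)*w(-9) + 1/(-295 + 154) = (-9*0)*(-8 - 9) + 1/(-295 + 154) = 0*(-17) + 1/(-141) = 0 - 1/141 = -1/141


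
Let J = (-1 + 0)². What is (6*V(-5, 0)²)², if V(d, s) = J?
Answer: 36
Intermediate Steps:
J = 1 (J = (-1)² = 1)
V(d, s) = 1
(6*V(-5, 0)²)² = (6*1²)² = (6*1)² = 6² = 36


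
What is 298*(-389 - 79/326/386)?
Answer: -7293592167/62918 ≈ -1.1592e+5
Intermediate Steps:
298*(-389 - 79/326/386) = 298*(-389 - 79*1/326*(1/386)) = 298*(-389 - 79/326*1/386) = 298*(-389 - 79/125836) = 298*(-48950283/125836) = -7293592167/62918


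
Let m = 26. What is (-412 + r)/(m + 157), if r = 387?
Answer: -25/183 ≈ -0.13661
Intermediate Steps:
(-412 + r)/(m + 157) = (-412 + 387)/(26 + 157) = -25/183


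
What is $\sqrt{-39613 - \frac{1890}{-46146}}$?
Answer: $\frac{2 i \sqrt{585791298547}}{7691} \approx 199.03 i$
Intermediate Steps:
$\sqrt{-39613 - \frac{1890}{-46146}} = \sqrt{-39613 - - \frac{315}{7691}} = \sqrt{-39613 + \frac{315}{7691}} = \sqrt{- \frac{304663268}{7691}} = \frac{2 i \sqrt{585791298547}}{7691}$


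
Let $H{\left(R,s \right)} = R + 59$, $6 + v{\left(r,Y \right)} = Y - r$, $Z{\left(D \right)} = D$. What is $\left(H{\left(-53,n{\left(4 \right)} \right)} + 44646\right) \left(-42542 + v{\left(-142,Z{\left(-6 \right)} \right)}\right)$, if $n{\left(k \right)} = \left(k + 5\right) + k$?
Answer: $-1893780624$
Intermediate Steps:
$v{\left(r,Y \right)} = -6 + Y - r$ ($v{\left(r,Y \right)} = -6 + \left(Y - r\right) = -6 + Y - r$)
$n{\left(k \right)} = 5 + 2 k$ ($n{\left(k \right)} = \left(5 + k\right) + k = 5 + 2 k$)
$H{\left(R,s \right)} = 59 + R$
$\left(H{\left(-53,n{\left(4 \right)} \right)} + 44646\right) \left(-42542 + v{\left(-142,Z{\left(-6 \right)} \right)}\right) = \left(\left(59 - 53\right) + 44646\right) \left(-42542 - -130\right) = \left(6 + 44646\right) \left(-42542 - -130\right) = 44652 \left(-42542 + 130\right) = 44652 \left(-42412\right) = -1893780624$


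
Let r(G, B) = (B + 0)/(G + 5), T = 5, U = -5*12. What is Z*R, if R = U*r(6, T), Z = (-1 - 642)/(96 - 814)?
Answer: -96450/3949 ≈ -24.424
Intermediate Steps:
U = -60
r(G, B) = B/(5 + G)
Z = 643/718 (Z = -643/(-718) = -643*(-1/718) = 643/718 ≈ 0.89554)
R = -300/11 (R = -300/(5 + 6) = -300/11 ≈ -27.273)
Z*R = (643/718)*(-300/11) = -96450/3949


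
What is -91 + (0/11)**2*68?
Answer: -91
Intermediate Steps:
-91 + (0/11)**2*68 = -91 + (0*(1/11))**2*68 = -91 + 0**2*68 = -91 + 0*68 = -91 + 0 = -91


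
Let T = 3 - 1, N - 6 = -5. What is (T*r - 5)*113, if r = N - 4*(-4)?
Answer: 3277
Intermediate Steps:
N = 1 (N = 6 - 5 = 1)
r = 17 (r = 1 - 4*(-4) = 1 + 16 = 17)
T = 2
(T*r - 5)*113 = (2*17 - 5)*113 = (34 - 5)*113 = 29*113 = 3277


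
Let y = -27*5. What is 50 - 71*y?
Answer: 9635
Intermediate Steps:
y = -135
50 - 71*y = 50 - 71*(-135) = 50 + 9585 = 9635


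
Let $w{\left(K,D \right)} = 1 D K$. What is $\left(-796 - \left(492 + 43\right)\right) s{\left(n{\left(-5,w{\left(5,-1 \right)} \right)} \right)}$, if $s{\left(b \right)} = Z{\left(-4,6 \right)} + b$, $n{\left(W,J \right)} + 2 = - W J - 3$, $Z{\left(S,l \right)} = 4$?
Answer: $34606$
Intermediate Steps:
$w{\left(K,D \right)} = D K$
$n{\left(W,J \right)} = -5 - J W$ ($n{\left(W,J \right)} = -2 + \left(- W J - 3\right) = -2 - \left(3 + J W\right) = -5 - J W$)
$s{\left(b \right)} = 4 + b$
$\left(-796 - \left(492 + 43\right)\right) s{\left(n{\left(-5,w{\left(5,-1 \right)} \right)} \right)} = \left(-796 - \left(492 + 43\right)\right) \left(4 - \left(5 + \left(-1\right) 5 \left(-5\right)\right)\right) = \left(-796 - 535\right) \left(4 - \left(5 - -25\right)\right) = \left(-796 - 535\right) \left(4 - 30\right) = - 1331 \left(4 - 30\right) = \left(-1331\right) \left(-26\right) = 34606$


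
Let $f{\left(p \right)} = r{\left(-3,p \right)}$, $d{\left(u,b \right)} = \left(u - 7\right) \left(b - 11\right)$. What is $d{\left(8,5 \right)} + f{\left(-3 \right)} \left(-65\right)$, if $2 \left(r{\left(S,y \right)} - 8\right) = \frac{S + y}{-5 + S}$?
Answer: $- \frac{4403}{8} \approx -550.38$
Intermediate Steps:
$d{\left(u,b \right)} = \left(-11 + b\right) \left(-7 + u\right)$ ($d{\left(u,b \right)} = \left(-7 + u\right) \left(-11 + b\right) = \left(-11 + b\right) \left(-7 + u\right)$)
$r{\left(S,y \right)} = 8 + \frac{S + y}{2 \left(-5 + S\right)}$ ($r{\left(S,y \right)} = 8 + \frac{\left(S + y\right) \frac{1}{-5 + S}}{2} = 8 + \frac{\frac{1}{-5 + S} \left(S + y\right)}{2} = 8 + \frac{S + y}{2 \left(-5 + S\right)}$)
$f{\left(p \right)} = \frac{131}{16} - \frac{p}{16}$ ($f{\left(p \right)} = \frac{-80 + p + 17 \left(-3\right)}{2 \left(-5 - 3\right)} = \frac{-80 + p - 51}{2 \left(-8\right)} = \frac{1}{2} \left(- \frac{1}{8}\right) \left(-131 + p\right) = \frac{131}{16} - \frac{p}{16}$)
$d{\left(8,5 \right)} + f{\left(-3 \right)} \left(-65\right) = \left(77 - 88 - 35 + 5 \cdot 8\right) + \left(\frac{131}{16} - - \frac{3}{16}\right) \left(-65\right) = \left(77 - 88 - 35 + 40\right) + \left(\frac{131}{16} + \frac{3}{16}\right) \left(-65\right) = -6 + \frac{67}{8} \left(-65\right) = -6 - \frac{4355}{8} = - \frac{4403}{8}$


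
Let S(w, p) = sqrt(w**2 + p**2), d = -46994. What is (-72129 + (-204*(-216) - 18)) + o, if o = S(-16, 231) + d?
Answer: -75077 + sqrt(53617) ≈ -74846.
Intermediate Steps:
S(w, p) = sqrt(p**2 + w**2)
o = -46994 + sqrt(53617) (o = sqrt(231**2 + (-16)**2) - 46994 = sqrt(53361 + 256) - 46994 = sqrt(53617) - 46994 = -46994 + sqrt(53617) ≈ -46762.)
(-72129 + (-204*(-216) - 18)) + o = (-72129 + (-204*(-216) - 18)) + (-46994 + sqrt(53617)) = (-72129 + (44064 - 18)) + (-46994 + sqrt(53617)) = (-72129 + 44046) + (-46994 + sqrt(53617)) = -28083 + (-46994 + sqrt(53617)) = -75077 + sqrt(53617)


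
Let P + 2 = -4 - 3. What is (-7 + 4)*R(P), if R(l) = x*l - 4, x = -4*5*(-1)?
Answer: 552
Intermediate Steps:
P = -9 (P = -2 + (-4 - 3) = -2 - 7 = -9)
x = 20 (x = -20*(-1) = 20)
R(l) = -4 + 20*l (R(l) = 20*l - 4 = -4 + 20*l)
(-7 + 4)*R(P) = (-7 + 4)*(-4 + 20*(-9)) = -3*(-4 - 180) = -3*(-184) = 552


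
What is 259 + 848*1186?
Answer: 1005987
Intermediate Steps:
259 + 848*1186 = 259 + 1005728 = 1005987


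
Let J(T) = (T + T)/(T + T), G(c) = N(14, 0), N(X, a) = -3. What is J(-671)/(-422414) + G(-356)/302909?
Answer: -1570151/127953002326 ≈ -1.2271e-5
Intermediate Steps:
G(c) = -3
J(T) = 1 (J(T) = (2*T)/((2*T)) = (2*T)*(1/(2*T)) = 1)
J(-671)/(-422414) + G(-356)/302909 = 1/(-422414) - 3/302909 = 1*(-1/422414) - 3*1/302909 = -1/422414 - 3/302909 = -1570151/127953002326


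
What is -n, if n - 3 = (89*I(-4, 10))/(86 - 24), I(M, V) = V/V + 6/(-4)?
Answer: -283/124 ≈ -2.2823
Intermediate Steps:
I(M, V) = -1/2 (I(M, V) = 1 + 6*(-1/4) = 1 - 3/2 = -1/2)
n = 283/124 (n = 3 + (89*(-1/2))/(86 - 24) = 3 - 89/2/62 = 3 - 89/2*1/62 = 3 - 89/124 = 283/124 ≈ 2.2823)
-n = -1*283/124 = -283/124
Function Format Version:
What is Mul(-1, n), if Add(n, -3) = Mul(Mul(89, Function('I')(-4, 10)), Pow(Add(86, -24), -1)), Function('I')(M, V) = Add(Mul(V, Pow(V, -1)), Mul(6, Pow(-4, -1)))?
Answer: Rational(-283, 124) ≈ -2.2823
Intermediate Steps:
Function('I')(M, V) = Rational(-1, 2) (Function('I')(M, V) = Add(1, Mul(6, Rational(-1, 4))) = Add(1, Rational(-3, 2)) = Rational(-1, 2))
n = Rational(283, 124) (n = Add(3, Mul(Mul(89, Rational(-1, 2)), Pow(Add(86, -24), -1))) = Add(3, Mul(Rational(-89, 2), Pow(62, -1))) = Add(3, Mul(Rational(-89, 2), Rational(1, 62))) = Add(3, Rational(-89, 124)) = Rational(283, 124) ≈ 2.2823)
Mul(-1, n) = Mul(-1, Rational(283, 124)) = Rational(-283, 124)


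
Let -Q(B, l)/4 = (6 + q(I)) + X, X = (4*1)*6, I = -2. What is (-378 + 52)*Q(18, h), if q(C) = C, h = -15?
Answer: 36512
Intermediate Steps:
X = 24 (X = 4*6 = 24)
Q(B, l) = -112 (Q(B, l) = -4*((6 - 2) + 24) = -4*(4 + 24) = -4*28 = -112)
(-378 + 52)*Q(18, h) = (-378 + 52)*(-112) = -326*(-112) = 36512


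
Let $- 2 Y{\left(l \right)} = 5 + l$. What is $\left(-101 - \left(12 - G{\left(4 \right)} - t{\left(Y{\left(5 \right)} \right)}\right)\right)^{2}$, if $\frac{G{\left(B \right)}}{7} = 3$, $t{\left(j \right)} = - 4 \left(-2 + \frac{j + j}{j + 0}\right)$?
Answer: $8464$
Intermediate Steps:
$Y{\left(l \right)} = - \frac{5}{2} - \frac{l}{2}$ ($Y{\left(l \right)} = - \frac{5 + l}{2} = - \frac{5}{2} - \frac{l}{2}$)
$t{\left(j \right)} = 0$ ($t{\left(j \right)} = - 4 \left(-2 + \frac{2 j}{j}\right) = - 4 \left(-2 + 2\right) = \left(-4\right) 0 = 0$)
$G{\left(B \right)} = 21$ ($G{\left(B \right)} = 7 \cdot 3 = 21$)
$\left(-101 - \left(12 - G{\left(4 \right)} - t{\left(Y{\left(5 \right)} \right)}\right)\right)^{2} = \left(-101 + \left(\left(0 + 21\right) - 12\right)\right)^{2} = \left(-101 + \left(21 - 12\right)\right)^{2} = \left(-101 + 9\right)^{2} = \left(-92\right)^{2} = 8464$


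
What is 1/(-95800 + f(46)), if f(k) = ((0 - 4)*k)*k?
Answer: -1/104264 ≈ -9.5910e-6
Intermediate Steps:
f(k) = -4*k² (f(k) = (-4*k)*k = -4*k²)
1/(-95800 + f(46)) = 1/(-95800 - 4*46²) = 1/(-95800 - 4*2116) = 1/(-95800 - 8464) = 1/(-104264) = -1/104264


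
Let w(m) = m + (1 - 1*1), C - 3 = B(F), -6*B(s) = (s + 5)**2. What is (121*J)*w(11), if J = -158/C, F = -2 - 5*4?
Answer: 1261788/271 ≈ 4656.0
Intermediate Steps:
F = -22 (F = -2 - 20 = -22)
B(s) = -(5 + s)**2/6 (B(s) = -(s + 5)**2/6 = -(5 + s)**2/6)
C = -271/6 (C = 3 - (5 - 22)**2/6 = 3 - 1/6*(-17)**2 = 3 - 1/6*289 = 3 - 289/6 = -271/6 ≈ -45.167)
w(m) = m (w(m) = m + (1 - 1) = m + 0 = m)
J = 948/271 (J = -158/(-271/6) = -158*(-6/271) = 948/271 ≈ 3.4982)
(121*J)*w(11) = (121*(948/271))*11 = (114708/271)*11 = 1261788/271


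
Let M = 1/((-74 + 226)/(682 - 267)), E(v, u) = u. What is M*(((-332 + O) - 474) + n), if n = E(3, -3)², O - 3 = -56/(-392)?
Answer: -2306155/1064 ≈ -2167.4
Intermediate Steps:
O = 22/7 (O = 3 - 56/(-392) = 3 - 56*(-1/392) = 3 + ⅐ = 22/7 ≈ 3.1429)
M = 415/152 (M = 1/(152/415) = 415/152 ≈ 2.7303)
n = 9 (n = (-3)² = 9)
M*(((-332 + O) - 474) + n) = 415*(((-332 + 22/7) - 474) + 9)/152 = 415*((-2302/7 - 474) + 9)/152 = 415*(-5620/7 + 9)/152 = (415/152)*(-5557/7) = -2306155/1064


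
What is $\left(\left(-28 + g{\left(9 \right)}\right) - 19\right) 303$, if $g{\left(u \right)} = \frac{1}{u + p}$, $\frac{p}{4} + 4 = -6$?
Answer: $- \frac{441774}{31} \approx -14251.0$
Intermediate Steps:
$p = -40$ ($p = -16 + 4 \left(-6\right) = -16 - 24 = -40$)
$g{\left(u \right)} = \frac{1}{-40 + u}$ ($g{\left(u \right)} = \frac{1}{u - 40} = \frac{1}{-40 + u}$)
$\left(\left(-28 + g{\left(9 \right)}\right) - 19\right) 303 = \left(\left(-28 + \frac{1}{-40 + 9}\right) - 19\right) 303 = \left(\left(-28 + \frac{1}{-31}\right) - 19\right) 303 = \left(\left(-28 - \frac{1}{31}\right) - 19\right) 303 = \left(- \frac{869}{31} - 19\right) 303 = \left(- \frac{1458}{31}\right) 303 = - \frac{441774}{31}$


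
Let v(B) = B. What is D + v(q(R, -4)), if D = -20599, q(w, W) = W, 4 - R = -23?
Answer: -20603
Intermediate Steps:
R = 27 (R = 4 - 1*(-23) = 4 + 23 = 27)
D + v(q(R, -4)) = -20599 - 4 = -20603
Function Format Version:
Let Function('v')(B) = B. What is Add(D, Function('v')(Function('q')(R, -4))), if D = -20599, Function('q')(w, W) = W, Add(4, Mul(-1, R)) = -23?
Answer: -20603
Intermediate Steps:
R = 27 (R = Add(4, Mul(-1, -23)) = Add(4, 23) = 27)
Add(D, Function('v')(Function('q')(R, -4))) = Add(-20599, -4) = -20603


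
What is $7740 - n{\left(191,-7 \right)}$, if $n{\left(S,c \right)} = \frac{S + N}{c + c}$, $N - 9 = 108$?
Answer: $7762$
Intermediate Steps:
$N = 117$ ($N = 9 + 108 = 117$)
$n{\left(S,c \right)} = \frac{117 + S}{2 c}$ ($n{\left(S,c \right)} = \frac{S + 117}{c + c} = \frac{117 + S}{2 c}$)
$7740 - n{\left(191,-7 \right)} = 7740 - \frac{117 + 191}{2 \left(-7\right)} = 7740 - \frac{1}{2} \left(- \frac{1}{7}\right) 308 = 7740 - -22 = 7740 + 22 = 7762$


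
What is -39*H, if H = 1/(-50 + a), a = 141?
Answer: -3/7 ≈ -0.42857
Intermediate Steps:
H = 1/91 (H = 1/(-50 + 141) = 1/91 ≈ 0.010989)
-39*H = -39*1/91 = -3/7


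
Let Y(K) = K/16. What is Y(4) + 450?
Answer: 1801/4 ≈ 450.25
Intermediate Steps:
Y(K) = K/16 (Y(K) = K*(1/16) = K/16)
Y(4) + 450 = (1/16)*4 + 450 = ¼ + 450 = 1801/4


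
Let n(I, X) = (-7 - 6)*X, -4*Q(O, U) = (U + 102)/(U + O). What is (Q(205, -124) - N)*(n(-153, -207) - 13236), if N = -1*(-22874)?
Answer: 13025103155/54 ≈ 2.4121e+8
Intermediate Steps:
Q(O, U) = -(102 + U)/(4*(O + U)) (Q(O, U) = -(U + 102)/(4*(U + O)) = -(102 + U)/(4*(O + U)))
N = 22874
n(I, X) = -13*X
(Q(205, -124) - N)*(n(-153, -207) - 13236) = ((-102 - 1*(-124))/(4*(205 - 124)) - 1*22874)*(-13*(-207) - 13236) = ((¼)*(-102 + 124)/81 - 22874)*(2691 - 13236) = ((¼)*(1/81)*22 - 22874)*(-10545) = (11/162 - 22874)*(-10545) = -3705577/162*(-10545) = 13025103155/54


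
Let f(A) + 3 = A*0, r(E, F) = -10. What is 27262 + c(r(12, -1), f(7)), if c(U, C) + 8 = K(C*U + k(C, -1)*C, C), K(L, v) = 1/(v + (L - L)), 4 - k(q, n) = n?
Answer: 81761/3 ≈ 27254.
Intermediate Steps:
k(q, n) = 4 - n
K(L, v) = 1/v (K(L, v) = 1/(v + 0) = 1/v)
f(A) = -3 (f(A) = -3 + A*0 = -3 + 0 = -3)
c(U, C) = -8 + 1/C
27262 + c(r(12, -1), f(7)) = 27262 + (-8 + 1/(-3)) = 27262 + (-8 - ⅓) = 27262 - 25/3 = 81761/3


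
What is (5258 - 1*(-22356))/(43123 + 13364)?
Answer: 27614/56487 ≈ 0.48886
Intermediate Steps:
(5258 - 1*(-22356))/(43123 + 13364) = (5258 + 22356)/56487 = 27614*(1/56487) = 27614/56487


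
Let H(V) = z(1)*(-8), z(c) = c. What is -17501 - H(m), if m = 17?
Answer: -17493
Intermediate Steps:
H(V) = -8 (H(V) = 1*(-8) = -8)
-17501 - H(m) = -17501 - 1*(-8) = -17501 + 8 = -17493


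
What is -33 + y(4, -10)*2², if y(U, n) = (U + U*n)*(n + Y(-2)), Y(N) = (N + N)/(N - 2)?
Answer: 1263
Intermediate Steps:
Y(N) = 2*N/(-2 + N) (Y(N) = (2*N)/(-2 + N) = 2*N/(-2 + N))
y(U, n) = (1 + n)*(U + U*n) (y(U, n) = (U + U*n)*(n + 2*(-2)/(-2 - 2)) = (U + U*n)*(n + 2*(-2)/(-4)) = (U + U*n)*(n + 2*(-2)*(-¼)) = (U + U*n)*(n + 1) = (U + U*n)*(1 + n) = (1 + n)*(U + U*n))
-33 + y(4, -10)*2² = -33 + (4*(1 + (-10)² + 2*(-10)))*2² = -33 + (4*(1 + 100 - 20))*4 = -33 + (4*81)*4 = -33 + 324*4 = -33 + 1296 = 1263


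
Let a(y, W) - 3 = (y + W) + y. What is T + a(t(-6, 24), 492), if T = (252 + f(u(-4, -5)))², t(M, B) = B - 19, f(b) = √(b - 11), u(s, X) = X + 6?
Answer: 63999 + 504*I*√10 ≈ 63999.0 + 1593.8*I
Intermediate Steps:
u(s, X) = 6 + X
f(b) = √(-11 + b)
t(M, B) = -19 + B
a(y, W) = 3 + W + 2*y (a(y, W) = 3 + ((y + W) + y) = 3 + ((W + y) + y) = 3 + (W + 2*y) = 3 + W + 2*y)
T = (252 + I*√10)² (T = (252 + √(-11 + (6 - 5)))² = (252 + √(-11 + 1))² = (252 + √(-10))² = (252 + I*√10)² ≈ 63494.0 + 1593.8*I)
T + a(t(-6, 24), 492) = (252 + I*√10)² + (3 + 492 + 2*(-19 + 24)) = (252 + I*√10)² + (3 + 492 + 2*5) = (252 + I*√10)² + (3 + 492 + 10) = (252 + I*√10)² + 505 = 505 + (252 + I*√10)²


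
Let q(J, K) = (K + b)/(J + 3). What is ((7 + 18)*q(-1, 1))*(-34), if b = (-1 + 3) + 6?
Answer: -3825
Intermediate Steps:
b = 8 (b = 2 + 6 = 8)
q(J, K) = (8 + K)/(3 + J) (q(J, K) = (K + 8)/(J + 3) = (8 + K)/(3 + J))
((7 + 18)*q(-1, 1))*(-34) = ((7 + 18)*((8 + 1)/(3 - 1)))*(-34) = (25*(9/2))*(-34) = (225/2)*(-34) = -3825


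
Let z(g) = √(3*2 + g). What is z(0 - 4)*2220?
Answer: 2220*√2 ≈ 3139.6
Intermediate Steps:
z(g) = √(6 + g)
z(0 - 4)*2220 = √(6 + (0 - 4))*2220 = √(6 - 4)*2220 = √2*2220 = 2220*√2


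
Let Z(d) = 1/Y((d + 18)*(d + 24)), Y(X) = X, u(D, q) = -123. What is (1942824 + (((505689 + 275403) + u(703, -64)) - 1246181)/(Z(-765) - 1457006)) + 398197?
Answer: 1888015340779667105/806492160161 ≈ 2.3410e+6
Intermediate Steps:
Z(d) = 1/((18 + d)*(24 + d)) (Z(d) = 1/((d + 18)*(d + 24)) = 1/((18 + d)*(24 + d)))
(1942824 + (((505689 + 275403) + u(703, -64)) - 1246181)/(Z(-765) - 1457006)) + 398197 = (1942824 + (((505689 + 275403) - 123) - 1246181)/(1/(432 + (-765)² + 42*(-765)) - 1457006)) + 398197 = (1942824 + ((781092 - 123) - 1246181)/(1/(432 + 585225 - 32130) - 1457006)) + 398197 = (1942824 + (780969 - 1246181)/(1/553527 - 1457006)) + 398197 = (1942824 - 465212/(1/553527 - 1457006)) + 398197 = (1942824 - 465212/(-806492160161/553527)) + 398197 = (1942824 - 465212*(-553527/806492160161)) + 398197 = (1942824 + 257507402724/806492160161) + 398197 = 1566872582080037388/806492160161 + 398197 = 1888015340779667105/806492160161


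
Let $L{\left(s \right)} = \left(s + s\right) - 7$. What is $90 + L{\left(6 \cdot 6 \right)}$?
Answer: $155$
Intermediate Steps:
$L{\left(s \right)} = -7 + 2 s$ ($L{\left(s \right)} = 2 s - 7 = -7 + 2 s$)
$90 + L{\left(6 \cdot 6 \right)} = 90 - \left(7 - 2 \cdot 6 \cdot 6\right) = 90 + \left(-7 + 2 \cdot 36\right) = 90 + \left(-7 + 72\right) = 90 + 65 = 155$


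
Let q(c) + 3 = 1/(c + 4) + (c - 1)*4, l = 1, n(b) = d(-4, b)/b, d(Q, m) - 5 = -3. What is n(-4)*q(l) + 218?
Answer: 1097/5 ≈ 219.40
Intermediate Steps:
d(Q, m) = 2 (d(Q, m) = 5 - 3 = 2)
n(b) = 2/b
q(c) = -7 + 1/(4 + c) + 4*c (q(c) = -3 + (1/(c + 4) + (c - 1)*4) = -3 + (1/(4 + c) + (-1 + c)*4) = -3 + (1/(4 + c) + (-4 + 4*c)) = -3 + (-4 + 1/(4 + c) + 4*c) = -7 + 1/(4 + c) + 4*c)
n(-4)*q(l) + 218 = (2/(-4))*((-27 + 4*1² + 9*1)/(4 + 1)) + 218 = (2*(-¼))*((-27 + 4*1 + 9)/5) + 218 = -(-27 + 4 + 9)/10 + 218 = -(-14)/10 + 218 = -½*(-14/5) + 218 = 7/5 + 218 = 1097/5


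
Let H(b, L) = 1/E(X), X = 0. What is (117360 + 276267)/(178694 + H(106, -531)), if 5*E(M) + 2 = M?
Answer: 60558/27491 ≈ 2.2028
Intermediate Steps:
E(M) = -⅖ + M/5
H(b, L) = -5/2 (H(b, L) = 1/(-⅖ + (⅕)*0) = 1/(-⅖ + 0) = 1/(-⅖) = -5/2)
(117360 + 276267)/(178694 + H(106, -531)) = (117360 + 276267)/(178694 - 5/2) = 393627/(357383/2) = 393627*(2/357383) = 60558/27491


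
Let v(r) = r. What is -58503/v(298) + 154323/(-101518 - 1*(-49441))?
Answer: -1030882995/5172982 ≈ -199.28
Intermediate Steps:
-58503/v(298) + 154323/(-101518 - 1*(-49441)) = -58503/298 + 154323/(-101518 - 1*(-49441)) = -58503*1/298 + 154323/(-101518 + 49441) = -58503/298 + 154323/(-52077) = -58503/298 + 154323*(-1/52077) = -58503/298 - 51441/17359 = -1030882995/5172982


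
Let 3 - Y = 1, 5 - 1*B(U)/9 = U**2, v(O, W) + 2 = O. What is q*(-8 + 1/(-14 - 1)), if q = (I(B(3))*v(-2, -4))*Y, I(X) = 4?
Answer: 3872/15 ≈ 258.13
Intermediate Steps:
v(O, W) = -2 + O
B(U) = 45 - 9*U**2
Y = 2 (Y = 3 - 1*1 = 3 - 1 = 2)
q = -32 (q = (4*(-2 - 2))*2 = (4*(-4))*2 = -16*2 = -32)
q*(-8 + 1/(-14 - 1)) = -32*(-8 + 1/(-14 - 1)) = -32*(-8 + 1/(-15)) = -32*(-8 - 1/15) = -32*(-121/15) = 3872/15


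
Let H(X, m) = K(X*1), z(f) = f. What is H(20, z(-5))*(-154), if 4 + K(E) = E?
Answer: -2464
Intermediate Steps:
K(E) = -4 + E
H(X, m) = -4 + X (H(X, m) = -4 + X*1 = -4 + X)
H(20, z(-5))*(-154) = (-4 + 20)*(-154) = 16*(-154) = -2464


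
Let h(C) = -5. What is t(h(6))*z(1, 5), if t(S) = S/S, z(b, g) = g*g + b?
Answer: 26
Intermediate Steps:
z(b, g) = b + g² (z(b, g) = g² + b = b + g²)
t(S) = 1
t(h(6))*z(1, 5) = 1*(1 + 5²) = 1*(1 + 25) = 1*26 = 26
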